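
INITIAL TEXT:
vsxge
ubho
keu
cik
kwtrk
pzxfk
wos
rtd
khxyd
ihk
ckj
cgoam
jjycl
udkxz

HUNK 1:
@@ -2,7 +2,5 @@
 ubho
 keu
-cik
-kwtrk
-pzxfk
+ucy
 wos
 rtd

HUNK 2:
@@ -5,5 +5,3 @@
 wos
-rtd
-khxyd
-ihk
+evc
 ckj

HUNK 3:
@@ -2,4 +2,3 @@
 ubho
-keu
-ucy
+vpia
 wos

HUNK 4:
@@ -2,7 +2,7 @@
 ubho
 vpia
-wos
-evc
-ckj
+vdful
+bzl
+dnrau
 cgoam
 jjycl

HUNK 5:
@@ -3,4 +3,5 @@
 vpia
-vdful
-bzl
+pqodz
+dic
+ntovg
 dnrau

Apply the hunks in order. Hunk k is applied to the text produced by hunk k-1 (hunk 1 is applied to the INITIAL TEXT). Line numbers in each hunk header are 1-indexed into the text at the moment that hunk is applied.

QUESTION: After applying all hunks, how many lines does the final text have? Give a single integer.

Answer: 10

Derivation:
Hunk 1: at line 2 remove [cik,kwtrk,pzxfk] add [ucy] -> 12 lines: vsxge ubho keu ucy wos rtd khxyd ihk ckj cgoam jjycl udkxz
Hunk 2: at line 5 remove [rtd,khxyd,ihk] add [evc] -> 10 lines: vsxge ubho keu ucy wos evc ckj cgoam jjycl udkxz
Hunk 3: at line 2 remove [keu,ucy] add [vpia] -> 9 lines: vsxge ubho vpia wos evc ckj cgoam jjycl udkxz
Hunk 4: at line 2 remove [wos,evc,ckj] add [vdful,bzl,dnrau] -> 9 lines: vsxge ubho vpia vdful bzl dnrau cgoam jjycl udkxz
Hunk 5: at line 3 remove [vdful,bzl] add [pqodz,dic,ntovg] -> 10 lines: vsxge ubho vpia pqodz dic ntovg dnrau cgoam jjycl udkxz
Final line count: 10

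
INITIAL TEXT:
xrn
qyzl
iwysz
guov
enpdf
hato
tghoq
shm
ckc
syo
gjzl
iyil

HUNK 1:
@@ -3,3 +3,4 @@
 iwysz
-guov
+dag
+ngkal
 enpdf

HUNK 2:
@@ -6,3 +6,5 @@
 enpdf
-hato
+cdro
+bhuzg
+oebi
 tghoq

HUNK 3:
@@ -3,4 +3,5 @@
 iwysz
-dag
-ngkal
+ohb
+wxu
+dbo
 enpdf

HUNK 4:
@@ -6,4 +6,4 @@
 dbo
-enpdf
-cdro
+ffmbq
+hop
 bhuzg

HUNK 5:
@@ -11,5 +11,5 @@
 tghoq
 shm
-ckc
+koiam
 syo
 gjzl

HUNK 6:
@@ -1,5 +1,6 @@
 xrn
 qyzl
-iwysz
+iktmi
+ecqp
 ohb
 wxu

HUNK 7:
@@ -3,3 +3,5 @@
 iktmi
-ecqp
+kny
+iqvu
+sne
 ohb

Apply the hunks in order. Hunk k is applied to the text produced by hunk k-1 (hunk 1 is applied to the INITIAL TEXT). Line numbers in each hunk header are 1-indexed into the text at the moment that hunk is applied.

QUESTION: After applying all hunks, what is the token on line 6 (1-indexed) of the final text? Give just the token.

Hunk 1: at line 3 remove [guov] add [dag,ngkal] -> 13 lines: xrn qyzl iwysz dag ngkal enpdf hato tghoq shm ckc syo gjzl iyil
Hunk 2: at line 6 remove [hato] add [cdro,bhuzg,oebi] -> 15 lines: xrn qyzl iwysz dag ngkal enpdf cdro bhuzg oebi tghoq shm ckc syo gjzl iyil
Hunk 3: at line 3 remove [dag,ngkal] add [ohb,wxu,dbo] -> 16 lines: xrn qyzl iwysz ohb wxu dbo enpdf cdro bhuzg oebi tghoq shm ckc syo gjzl iyil
Hunk 4: at line 6 remove [enpdf,cdro] add [ffmbq,hop] -> 16 lines: xrn qyzl iwysz ohb wxu dbo ffmbq hop bhuzg oebi tghoq shm ckc syo gjzl iyil
Hunk 5: at line 11 remove [ckc] add [koiam] -> 16 lines: xrn qyzl iwysz ohb wxu dbo ffmbq hop bhuzg oebi tghoq shm koiam syo gjzl iyil
Hunk 6: at line 1 remove [iwysz] add [iktmi,ecqp] -> 17 lines: xrn qyzl iktmi ecqp ohb wxu dbo ffmbq hop bhuzg oebi tghoq shm koiam syo gjzl iyil
Hunk 7: at line 3 remove [ecqp] add [kny,iqvu,sne] -> 19 lines: xrn qyzl iktmi kny iqvu sne ohb wxu dbo ffmbq hop bhuzg oebi tghoq shm koiam syo gjzl iyil
Final line 6: sne

Answer: sne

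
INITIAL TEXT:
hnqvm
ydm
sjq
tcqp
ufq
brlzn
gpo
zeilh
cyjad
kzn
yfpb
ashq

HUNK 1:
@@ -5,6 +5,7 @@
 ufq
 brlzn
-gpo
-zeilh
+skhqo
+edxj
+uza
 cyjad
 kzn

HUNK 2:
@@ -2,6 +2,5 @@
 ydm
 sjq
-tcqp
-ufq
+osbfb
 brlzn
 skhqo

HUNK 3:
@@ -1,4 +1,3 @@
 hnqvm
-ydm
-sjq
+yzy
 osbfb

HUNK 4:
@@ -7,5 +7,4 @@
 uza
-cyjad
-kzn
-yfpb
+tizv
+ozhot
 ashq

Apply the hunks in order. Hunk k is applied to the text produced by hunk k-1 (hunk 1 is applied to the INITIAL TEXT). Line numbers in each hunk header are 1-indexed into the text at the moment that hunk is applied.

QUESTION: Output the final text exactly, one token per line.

Hunk 1: at line 5 remove [gpo,zeilh] add [skhqo,edxj,uza] -> 13 lines: hnqvm ydm sjq tcqp ufq brlzn skhqo edxj uza cyjad kzn yfpb ashq
Hunk 2: at line 2 remove [tcqp,ufq] add [osbfb] -> 12 lines: hnqvm ydm sjq osbfb brlzn skhqo edxj uza cyjad kzn yfpb ashq
Hunk 3: at line 1 remove [ydm,sjq] add [yzy] -> 11 lines: hnqvm yzy osbfb brlzn skhqo edxj uza cyjad kzn yfpb ashq
Hunk 4: at line 7 remove [cyjad,kzn,yfpb] add [tizv,ozhot] -> 10 lines: hnqvm yzy osbfb brlzn skhqo edxj uza tizv ozhot ashq

Answer: hnqvm
yzy
osbfb
brlzn
skhqo
edxj
uza
tizv
ozhot
ashq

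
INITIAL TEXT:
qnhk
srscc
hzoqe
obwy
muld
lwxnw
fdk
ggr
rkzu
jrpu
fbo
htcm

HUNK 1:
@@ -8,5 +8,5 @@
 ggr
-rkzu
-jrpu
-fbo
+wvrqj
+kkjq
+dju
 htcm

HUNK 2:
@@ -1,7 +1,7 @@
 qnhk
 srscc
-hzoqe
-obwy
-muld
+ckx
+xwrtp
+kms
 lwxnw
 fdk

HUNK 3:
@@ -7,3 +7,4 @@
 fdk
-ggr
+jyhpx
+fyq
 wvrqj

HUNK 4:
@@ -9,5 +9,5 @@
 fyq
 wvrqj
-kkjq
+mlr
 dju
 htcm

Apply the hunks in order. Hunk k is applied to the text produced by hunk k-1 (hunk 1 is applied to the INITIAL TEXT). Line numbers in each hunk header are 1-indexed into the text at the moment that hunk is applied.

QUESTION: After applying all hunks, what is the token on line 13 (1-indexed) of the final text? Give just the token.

Hunk 1: at line 8 remove [rkzu,jrpu,fbo] add [wvrqj,kkjq,dju] -> 12 lines: qnhk srscc hzoqe obwy muld lwxnw fdk ggr wvrqj kkjq dju htcm
Hunk 2: at line 1 remove [hzoqe,obwy,muld] add [ckx,xwrtp,kms] -> 12 lines: qnhk srscc ckx xwrtp kms lwxnw fdk ggr wvrqj kkjq dju htcm
Hunk 3: at line 7 remove [ggr] add [jyhpx,fyq] -> 13 lines: qnhk srscc ckx xwrtp kms lwxnw fdk jyhpx fyq wvrqj kkjq dju htcm
Hunk 4: at line 9 remove [kkjq] add [mlr] -> 13 lines: qnhk srscc ckx xwrtp kms lwxnw fdk jyhpx fyq wvrqj mlr dju htcm
Final line 13: htcm

Answer: htcm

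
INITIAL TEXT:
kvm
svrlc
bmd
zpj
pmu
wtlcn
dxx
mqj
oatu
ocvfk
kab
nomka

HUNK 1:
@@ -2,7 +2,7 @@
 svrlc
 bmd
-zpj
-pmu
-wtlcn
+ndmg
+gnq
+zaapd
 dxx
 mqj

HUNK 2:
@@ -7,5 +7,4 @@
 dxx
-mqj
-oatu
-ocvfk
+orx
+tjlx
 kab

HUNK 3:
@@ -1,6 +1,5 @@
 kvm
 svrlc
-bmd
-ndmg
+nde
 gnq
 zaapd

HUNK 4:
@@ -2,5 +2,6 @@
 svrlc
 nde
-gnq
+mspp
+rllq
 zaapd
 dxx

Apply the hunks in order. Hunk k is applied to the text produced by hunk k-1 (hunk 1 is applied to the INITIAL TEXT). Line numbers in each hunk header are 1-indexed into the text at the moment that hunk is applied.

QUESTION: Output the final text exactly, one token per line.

Hunk 1: at line 2 remove [zpj,pmu,wtlcn] add [ndmg,gnq,zaapd] -> 12 lines: kvm svrlc bmd ndmg gnq zaapd dxx mqj oatu ocvfk kab nomka
Hunk 2: at line 7 remove [mqj,oatu,ocvfk] add [orx,tjlx] -> 11 lines: kvm svrlc bmd ndmg gnq zaapd dxx orx tjlx kab nomka
Hunk 3: at line 1 remove [bmd,ndmg] add [nde] -> 10 lines: kvm svrlc nde gnq zaapd dxx orx tjlx kab nomka
Hunk 4: at line 2 remove [gnq] add [mspp,rllq] -> 11 lines: kvm svrlc nde mspp rllq zaapd dxx orx tjlx kab nomka

Answer: kvm
svrlc
nde
mspp
rllq
zaapd
dxx
orx
tjlx
kab
nomka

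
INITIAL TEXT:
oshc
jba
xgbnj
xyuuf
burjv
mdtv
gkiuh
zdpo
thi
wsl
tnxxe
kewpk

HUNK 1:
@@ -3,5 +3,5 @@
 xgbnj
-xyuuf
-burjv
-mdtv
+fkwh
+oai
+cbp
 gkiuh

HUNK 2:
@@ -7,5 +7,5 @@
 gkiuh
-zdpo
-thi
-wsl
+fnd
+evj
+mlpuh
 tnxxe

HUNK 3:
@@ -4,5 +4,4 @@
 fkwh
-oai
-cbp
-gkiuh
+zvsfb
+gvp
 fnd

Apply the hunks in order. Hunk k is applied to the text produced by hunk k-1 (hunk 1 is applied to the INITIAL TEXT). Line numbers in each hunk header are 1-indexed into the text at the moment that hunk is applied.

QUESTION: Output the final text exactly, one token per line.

Hunk 1: at line 3 remove [xyuuf,burjv,mdtv] add [fkwh,oai,cbp] -> 12 lines: oshc jba xgbnj fkwh oai cbp gkiuh zdpo thi wsl tnxxe kewpk
Hunk 2: at line 7 remove [zdpo,thi,wsl] add [fnd,evj,mlpuh] -> 12 lines: oshc jba xgbnj fkwh oai cbp gkiuh fnd evj mlpuh tnxxe kewpk
Hunk 3: at line 4 remove [oai,cbp,gkiuh] add [zvsfb,gvp] -> 11 lines: oshc jba xgbnj fkwh zvsfb gvp fnd evj mlpuh tnxxe kewpk

Answer: oshc
jba
xgbnj
fkwh
zvsfb
gvp
fnd
evj
mlpuh
tnxxe
kewpk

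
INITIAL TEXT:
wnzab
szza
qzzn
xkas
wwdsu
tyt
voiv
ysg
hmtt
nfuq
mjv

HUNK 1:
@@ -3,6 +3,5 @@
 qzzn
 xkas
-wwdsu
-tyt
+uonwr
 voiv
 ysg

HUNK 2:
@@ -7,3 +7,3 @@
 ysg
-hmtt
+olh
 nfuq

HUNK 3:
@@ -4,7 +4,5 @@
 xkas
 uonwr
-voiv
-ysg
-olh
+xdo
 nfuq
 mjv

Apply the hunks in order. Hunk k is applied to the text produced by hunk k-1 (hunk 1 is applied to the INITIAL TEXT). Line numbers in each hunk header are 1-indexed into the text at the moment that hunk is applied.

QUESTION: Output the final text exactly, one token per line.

Answer: wnzab
szza
qzzn
xkas
uonwr
xdo
nfuq
mjv

Derivation:
Hunk 1: at line 3 remove [wwdsu,tyt] add [uonwr] -> 10 lines: wnzab szza qzzn xkas uonwr voiv ysg hmtt nfuq mjv
Hunk 2: at line 7 remove [hmtt] add [olh] -> 10 lines: wnzab szza qzzn xkas uonwr voiv ysg olh nfuq mjv
Hunk 3: at line 4 remove [voiv,ysg,olh] add [xdo] -> 8 lines: wnzab szza qzzn xkas uonwr xdo nfuq mjv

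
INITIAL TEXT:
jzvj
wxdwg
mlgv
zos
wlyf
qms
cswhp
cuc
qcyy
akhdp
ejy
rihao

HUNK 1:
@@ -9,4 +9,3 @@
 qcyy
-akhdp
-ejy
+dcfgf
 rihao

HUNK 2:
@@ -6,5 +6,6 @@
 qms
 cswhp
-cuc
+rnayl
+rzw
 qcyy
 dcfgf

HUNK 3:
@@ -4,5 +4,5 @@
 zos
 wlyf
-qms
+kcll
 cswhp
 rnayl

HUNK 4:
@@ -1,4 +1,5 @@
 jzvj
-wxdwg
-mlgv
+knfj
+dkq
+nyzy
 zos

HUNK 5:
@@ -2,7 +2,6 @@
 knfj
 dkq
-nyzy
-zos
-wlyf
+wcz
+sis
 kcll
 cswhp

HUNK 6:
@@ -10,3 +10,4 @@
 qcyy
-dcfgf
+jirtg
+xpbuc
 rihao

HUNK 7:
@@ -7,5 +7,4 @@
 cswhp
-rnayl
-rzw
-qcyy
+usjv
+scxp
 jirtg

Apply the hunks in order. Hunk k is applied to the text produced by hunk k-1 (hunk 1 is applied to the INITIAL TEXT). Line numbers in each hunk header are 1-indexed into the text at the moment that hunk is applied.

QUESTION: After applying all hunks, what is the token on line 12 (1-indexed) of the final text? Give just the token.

Hunk 1: at line 9 remove [akhdp,ejy] add [dcfgf] -> 11 lines: jzvj wxdwg mlgv zos wlyf qms cswhp cuc qcyy dcfgf rihao
Hunk 2: at line 6 remove [cuc] add [rnayl,rzw] -> 12 lines: jzvj wxdwg mlgv zos wlyf qms cswhp rnayl rzw qcyy dcfgf rihao
Hunk 3: at line 4 remove [qms] add [kcll] -> 12 lines: jzvj wxdwg mlgv zos wlyf kcll cswhp rnayl rzw qcyy dcfgf rihao
Hunk 4: at line 1 remove [wxdwg,mlgv] add [knfj,dkq,nyzy] -> 13 lines: jzvj knfj dkq nyzy zos wlyf kcll cswhp rnayl rzw qcyy dcfgf rihao
Hunk 5: at line 2 remove [nyzy,zos,wlyf] add [wcz,sis] -> 12 lines: jzvj knfj dkq wcz sis kcll cswhp rnayl rzw qcyy dcfgf rihao
Hunk 6: at line 10 remove [dcfgf] add [jirtg,xpbuc] -> 13 lines: jzvj knfj dkq wcz sis kcll cswhp rnayl rzw qcyy jirtg xpbuc rihao
Hunk 7: at line 7 remove [rnayl,rzw,qcyy] add [usjv,scxp] -> 12 lines: jzvj knfj dkq wcz sis kcll cswhp usjv scxp jirtg xpbuc rihao
Final line 12: rihao

Answer: rihao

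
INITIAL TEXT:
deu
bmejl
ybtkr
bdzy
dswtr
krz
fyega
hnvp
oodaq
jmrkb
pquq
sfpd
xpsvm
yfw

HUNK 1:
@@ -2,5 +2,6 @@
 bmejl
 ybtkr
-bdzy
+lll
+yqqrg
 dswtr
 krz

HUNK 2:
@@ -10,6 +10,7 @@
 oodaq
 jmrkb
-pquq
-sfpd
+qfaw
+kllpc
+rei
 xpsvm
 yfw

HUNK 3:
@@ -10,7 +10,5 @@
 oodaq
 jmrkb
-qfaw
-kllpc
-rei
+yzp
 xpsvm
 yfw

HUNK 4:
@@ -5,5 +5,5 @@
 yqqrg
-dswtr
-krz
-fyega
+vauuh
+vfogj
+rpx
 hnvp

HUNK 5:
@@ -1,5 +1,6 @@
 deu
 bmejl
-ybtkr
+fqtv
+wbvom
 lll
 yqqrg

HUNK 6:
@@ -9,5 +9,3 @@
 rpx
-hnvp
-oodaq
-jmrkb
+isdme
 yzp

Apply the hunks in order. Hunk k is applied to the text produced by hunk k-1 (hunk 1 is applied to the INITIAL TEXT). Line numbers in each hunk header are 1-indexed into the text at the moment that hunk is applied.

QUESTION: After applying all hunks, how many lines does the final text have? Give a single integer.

Hunk 1: at line 2 remove [bdzy] add [lll,yqqrg] -> 15 lines: deu bmejl ybtkr lll yqqrg dswtr krz fyega hnvp oodaq jmrkb pquq sfpd xpsvm yfw
Hunk 2: at line 10 remove [pquq,sfpd] add [qfaw,kllpc,rei] -> 16 lines: deu bmejl ybtkr lll yqqrg dswtr krz fyega hnvp oodaq jmrkb qfaw kllpc rei xpsvm yfw
Hunk 3: at line 10 remove [qfaw,kllpc,rei] add [yzp] -> 14 lines: deu bmejl ybtkr lll yqqrg dswtr krz fyega hnvp oodaq jmrkb yzp xpsvm yfw
Hunk 4: at line 5 remove [dswtr,krz,fyega] add [vauuh,vfogj,rpx] -> 14 lines: deu bmejl ybtkr lll yqqrg vauuh vfogj rpx hnvp oodaq jmrkb yzp xpsvm yfw
Hunk 5: at line 1 remove [ybtkr] add [fqtv,wbvom] -> 15 lines: deu bmejl fqtv wbvom lll yqqrg vauuh vfogj rpx hnvp oodaq jmrkb yzp xpsvm yfw
Hunk 6: at line 9 remove [hnvp,oodaq,jmrkb] add [isdme] -> 13 lines: deu bmejl fqtv wbvom lll yqqrg vauuh vfogj rpx isdme yzp xpsvm yfw
Final line count: 13

Answer: 13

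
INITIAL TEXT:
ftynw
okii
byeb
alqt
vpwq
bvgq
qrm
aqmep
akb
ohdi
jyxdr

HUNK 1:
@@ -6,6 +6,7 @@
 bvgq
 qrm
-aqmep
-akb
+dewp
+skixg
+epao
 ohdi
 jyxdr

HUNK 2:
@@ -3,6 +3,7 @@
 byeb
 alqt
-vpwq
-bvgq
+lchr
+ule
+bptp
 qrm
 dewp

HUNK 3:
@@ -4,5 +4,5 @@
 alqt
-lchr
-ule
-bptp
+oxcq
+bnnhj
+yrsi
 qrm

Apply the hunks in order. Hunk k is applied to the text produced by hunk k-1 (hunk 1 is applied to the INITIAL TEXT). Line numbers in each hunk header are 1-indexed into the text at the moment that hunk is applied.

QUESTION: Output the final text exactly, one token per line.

Answer: ftynw
okii
byeb
alqt
oxcq
bnnhj
yrsi
qrm
dewp
skixg
epao
ohdi
jyxdr

Derivation:
Hunk 1: at line 6 remove [aqmep,akb] add [dewp,skixg,epao] -> 12 lines: ftynw okii byeb alqt vpwq bvgq qrm dewp skixg epao ohdi jyxdr
Hunk 2: at line 3 remove [vpwq,bvgq] add [lchr,ule,bptp] -> 13 lines: ftynw okii byeb alqt lchr ule bptp qrm dewp skixg epao ohdi jyxdr
Hunk 3: at line 4 remove [lchr,ule,bptp] add [oxcq,bnnhj,yrsi] -> 13 lines: ftynw okii byeb alqt oxcq bnnhj yrsi qrm dewp skixg epao ohdi jyxdr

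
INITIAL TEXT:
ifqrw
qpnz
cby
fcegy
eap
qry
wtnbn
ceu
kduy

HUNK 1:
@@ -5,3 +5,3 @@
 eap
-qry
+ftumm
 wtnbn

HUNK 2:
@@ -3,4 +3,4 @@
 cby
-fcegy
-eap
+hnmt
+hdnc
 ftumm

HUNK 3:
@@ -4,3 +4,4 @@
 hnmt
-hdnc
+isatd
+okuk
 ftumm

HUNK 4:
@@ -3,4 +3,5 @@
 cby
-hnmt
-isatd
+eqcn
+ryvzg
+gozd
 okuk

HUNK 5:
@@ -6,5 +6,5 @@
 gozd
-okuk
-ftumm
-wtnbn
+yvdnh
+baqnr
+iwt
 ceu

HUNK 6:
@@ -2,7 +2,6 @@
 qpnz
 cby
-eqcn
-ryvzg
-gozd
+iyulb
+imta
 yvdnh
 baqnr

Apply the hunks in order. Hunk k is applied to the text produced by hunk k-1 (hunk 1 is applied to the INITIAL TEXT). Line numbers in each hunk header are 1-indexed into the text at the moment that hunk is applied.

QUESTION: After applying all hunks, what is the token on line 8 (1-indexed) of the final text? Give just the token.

Answer: iwt

Derivation:
Hunk 1: at line 5 remove [qry] add [ftumm] -> 9 lines: ifqrw qpnz cby fcegy eap ftumm wtnbn ceu kduy
Hunk 2: at line 3 remove [fcegy,eap] add [hnmt,hdnc] -> 9 lines: ifqrw qpnz cby hnmt hdnc ftumm wtnbn ceu kduy
Hunk 3: at line 4 remove [hdnc] add [isatd,okuk] -> 10 lines: ifqrw qpnz cby hnmt isatd okuk ftumm wtnbn ceu kduy
Hunk 4: at line 3 remove [hnmt,isatd] add [eqcn,ryvzg,gozd] -> 11 lines: ifqrw qpnz cby eqcn ryvzg gozd okuk ftumm wtnbn ceu kduy
Hunk 5: at line 6 remove [okuk,ftumm,wtnbn] add [yvdnh,baqnr,iwt] -> 11 lines: ifqrw qpnz cby eqcn ryvzg gozd yvdnh baqnr iwt ceu kduy
Hunk 6: at line 2 remove [eqcn,ryvzg,gozd] add [iyulb,imta] -> 10 lines: ifqrw qpnz cby iyulb imta yvdnh baqnr iwt ceu kduy
Final line 8: iwt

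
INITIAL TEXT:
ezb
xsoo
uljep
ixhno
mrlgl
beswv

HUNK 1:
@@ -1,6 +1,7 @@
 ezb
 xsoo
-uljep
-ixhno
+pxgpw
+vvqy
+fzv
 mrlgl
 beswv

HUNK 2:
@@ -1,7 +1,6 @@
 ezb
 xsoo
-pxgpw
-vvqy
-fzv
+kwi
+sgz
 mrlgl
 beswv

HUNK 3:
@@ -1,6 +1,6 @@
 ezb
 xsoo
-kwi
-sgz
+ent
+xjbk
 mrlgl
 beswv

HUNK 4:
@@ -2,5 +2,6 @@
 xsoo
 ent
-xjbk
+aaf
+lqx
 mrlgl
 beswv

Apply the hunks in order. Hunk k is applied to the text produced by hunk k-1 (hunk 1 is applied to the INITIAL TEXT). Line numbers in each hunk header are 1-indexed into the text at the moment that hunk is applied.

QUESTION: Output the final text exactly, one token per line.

Answer: ezb
xsoo
ent
aaf
lqx
mrlgl
beswv

Derivation:
Hunk 1: at line 1 remove [uljep,ixhno] add [pxgpw,vvqy,fzv] -> 7 lines: ezb xsoo pxgpw vvqy fzv mrlgl beswv
Hunk 2: at line 1 remove [pxgpw,vvqy,fzv] add [kwi,sgz] -> 6 lines: ezb xsoo kwi sgz mrlgl beswv
Hunk 3: at line 1 remove [kwi,sgz] add [ent,xjbk] -> 6 lines: ezb xsoo ent xjbk mrlgl beswv
Hunk 4: at line 2 remove [xjbk] add [aaf,lqx] -> 7 lines: ezb xsoo ent aaf lqx mrlgl beswv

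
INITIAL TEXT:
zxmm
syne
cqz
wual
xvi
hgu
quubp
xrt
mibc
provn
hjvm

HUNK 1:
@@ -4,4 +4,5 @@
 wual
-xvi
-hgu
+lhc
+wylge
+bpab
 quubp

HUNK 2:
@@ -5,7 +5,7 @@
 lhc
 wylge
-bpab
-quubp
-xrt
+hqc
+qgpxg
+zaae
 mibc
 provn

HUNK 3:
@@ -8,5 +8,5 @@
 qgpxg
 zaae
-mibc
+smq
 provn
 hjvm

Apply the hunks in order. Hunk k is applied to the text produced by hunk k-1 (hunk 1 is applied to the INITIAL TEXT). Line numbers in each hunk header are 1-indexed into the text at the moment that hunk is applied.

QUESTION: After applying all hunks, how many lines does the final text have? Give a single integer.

Hunk 1: at line 4 remove [xvi,hgu] add [lhc,wylge,bpab] -> 12 lines: zxmm syne cqz wual lhc wylge bpab quubp xrt mibc provn hjvm
Hunk 2: at line 5 remove [bpab,quubp,xrt] add [hqc,qgpxg,zaae] -> 12 lines: zxmm syne cqz wual lhc wylge hqc qgpxg zaae mibc provn hjvm
Hunk 3: at line 8 remove [mibc] add [smq] -> 12 lines: zxmm syne cqz wual lhc wylge hqc qgpxg zaae smq provn hjvm
Final line count: 12

Answer: 12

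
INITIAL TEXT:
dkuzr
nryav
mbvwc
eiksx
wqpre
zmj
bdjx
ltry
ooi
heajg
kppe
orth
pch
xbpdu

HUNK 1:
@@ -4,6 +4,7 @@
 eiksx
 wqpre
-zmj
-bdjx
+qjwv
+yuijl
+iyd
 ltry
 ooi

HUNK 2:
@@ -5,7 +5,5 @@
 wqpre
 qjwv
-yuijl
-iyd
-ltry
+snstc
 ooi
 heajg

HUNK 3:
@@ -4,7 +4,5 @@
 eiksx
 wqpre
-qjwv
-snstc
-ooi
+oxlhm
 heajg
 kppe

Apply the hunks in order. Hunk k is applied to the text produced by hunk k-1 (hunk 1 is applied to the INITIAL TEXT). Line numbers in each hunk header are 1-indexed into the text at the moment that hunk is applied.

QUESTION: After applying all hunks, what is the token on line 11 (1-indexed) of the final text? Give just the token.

Hunk 1: at line 4 remove [zmj,bdjx] add [qjwv,yuijl,iyd] -> 15 lines: dkuzr nryav mbvwc eiksx wqpre qjwv yuijl iyd ltry ooi heajg kppe orth pch xbpdu
Hunk 2: at line 5 remove [yuijl,iyd,ltry] add [snstc] -> 13 lines: dkuzr nryav mbvwc eiksx wqpre qjwv snstc ooi heajg kppe orth pch xbpdu
Hunk 3: at line 4 remove [qjwv,snstc,ooi] add [oxlhm] -> 11 lines: dkuzr nryav mbvwc eiksx wqpre oxlhm heajg kppe orth pch xbpdu
Final line 11: xbpdu

Answer: xbpdu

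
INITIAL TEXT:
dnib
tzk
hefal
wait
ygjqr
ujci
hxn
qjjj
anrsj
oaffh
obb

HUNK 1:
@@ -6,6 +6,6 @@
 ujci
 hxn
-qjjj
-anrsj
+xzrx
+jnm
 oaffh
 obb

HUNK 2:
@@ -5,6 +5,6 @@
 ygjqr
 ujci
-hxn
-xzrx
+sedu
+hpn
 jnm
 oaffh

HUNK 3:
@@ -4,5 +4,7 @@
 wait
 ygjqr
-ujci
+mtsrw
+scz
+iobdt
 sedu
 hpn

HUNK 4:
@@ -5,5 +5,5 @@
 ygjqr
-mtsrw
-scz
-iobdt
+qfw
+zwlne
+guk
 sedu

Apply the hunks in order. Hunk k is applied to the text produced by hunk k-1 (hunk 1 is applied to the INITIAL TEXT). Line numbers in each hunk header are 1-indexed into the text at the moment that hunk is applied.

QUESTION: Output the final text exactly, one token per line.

Hunk 1: at line 6 remove [qjjj,anrsj] add [xzrx,jnm] -> 11 lines: dnib tzk hefal wait ygjqr ujci hxn xzrx jnm oaffh obb
Hunk 2: at line 5 remove [hxn,xzrx] add [sedu,hpn] -> 11 lines: dnib tzk hefal wait ygjqr ujci sedu hpn jnm oaffh obb
Hunk 3: at line 4 remove [ujci] add [mtsrw,scz,iobdt] -> 13 lines: dnib tzk hefal wait ygjqr mtsrw scz iobdt sedu hpn jnm oaffh obb
Hunk 4: at line 5 remove [mtsrw,scz,iobdt] add [qfw,zwlne,guk] -> 13 lines: dnib tzk hefal wait ygjqr qfw zwlne guk sedu hpn jnm oaffh obb

Answer: dnib
tzk
hefal
wait
ygjqr
qfw
zwlne
guk
sedu
hpn
jnm
oaffh
obb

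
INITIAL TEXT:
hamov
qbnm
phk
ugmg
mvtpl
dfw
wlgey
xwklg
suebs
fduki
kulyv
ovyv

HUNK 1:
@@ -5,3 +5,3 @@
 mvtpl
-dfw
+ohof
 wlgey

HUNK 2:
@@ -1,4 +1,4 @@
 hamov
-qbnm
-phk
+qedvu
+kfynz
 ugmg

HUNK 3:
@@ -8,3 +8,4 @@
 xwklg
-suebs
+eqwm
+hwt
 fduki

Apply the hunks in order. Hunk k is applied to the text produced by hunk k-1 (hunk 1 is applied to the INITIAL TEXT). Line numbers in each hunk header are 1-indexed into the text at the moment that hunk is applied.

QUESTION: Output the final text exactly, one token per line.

Answer: hamov
qedvu
kfynz
ugmg
mvtpl
ohof
wlgey
xwklg
eqwm
hwt
fduki
kulyv
ovyv

Derivation:
Hunk 1: at line 5 remove [dfw] add [ohof] -> 12 lines: hamov qbnm phk ugmg mvtpl ohof wlgey xwklg suebs fduki kulyv ovyv
Hunk 2: at line 1 remove [qbnm,phk] add [qedvu,kfynz] -> 12 lines: hamov qedvu kfynz ugmg mvtpl ohof wlgey xwklg suebs fduki kulyv ovyv
Hunk 3: at line 8 remove [suebs] add [eqwm,hwt] -> 13 lines: hamov qedvu kfynz ugmg mvtpl ohof wlgey xwklg eqwm hwt fduki kulyv ovyv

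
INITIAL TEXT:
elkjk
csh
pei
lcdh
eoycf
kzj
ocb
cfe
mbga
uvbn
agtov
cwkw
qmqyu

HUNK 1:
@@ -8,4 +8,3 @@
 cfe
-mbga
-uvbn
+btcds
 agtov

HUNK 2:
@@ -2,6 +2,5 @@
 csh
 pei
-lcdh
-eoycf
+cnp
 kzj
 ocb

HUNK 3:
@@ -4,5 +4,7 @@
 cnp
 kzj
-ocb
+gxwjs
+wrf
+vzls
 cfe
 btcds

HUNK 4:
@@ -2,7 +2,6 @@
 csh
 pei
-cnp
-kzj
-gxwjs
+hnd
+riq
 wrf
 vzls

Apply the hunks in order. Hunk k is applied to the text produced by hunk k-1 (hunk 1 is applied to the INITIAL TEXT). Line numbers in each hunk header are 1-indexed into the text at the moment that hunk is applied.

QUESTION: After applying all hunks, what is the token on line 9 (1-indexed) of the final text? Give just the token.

Answer: btcds

Derivation:
Hunk 1: at line 8 remove [mbga,uvbn] add [btcds] -> 12 lines: elkjk csh pei lcdh eoycf kzj ocb cfe btcds agtov cwkw qmqyu
Hunk 2: at line 2 remove [lcdh,eoycf] add [cnp] -> 11 lines: elkjk csh pei cnp kzj ocb cfe btcds agtov cwkw qmqyu
Hunk 3: at line 4 remove [ocb] add [gxwjs,wrf,vzls] -> 13 lines: elkjk csh pei cnp kzj gxwjs wrf vzls cfe btcds agtov cwkw qmqyu
Hunk 4: at line 2 remove [cnp,kzj,gxwjs] add [hnd,riq] -> 12 lines: elkjk csh pei hnd riq wrf vzls cfe btcds agtov cwkw qmqyu
Final line 9: btcds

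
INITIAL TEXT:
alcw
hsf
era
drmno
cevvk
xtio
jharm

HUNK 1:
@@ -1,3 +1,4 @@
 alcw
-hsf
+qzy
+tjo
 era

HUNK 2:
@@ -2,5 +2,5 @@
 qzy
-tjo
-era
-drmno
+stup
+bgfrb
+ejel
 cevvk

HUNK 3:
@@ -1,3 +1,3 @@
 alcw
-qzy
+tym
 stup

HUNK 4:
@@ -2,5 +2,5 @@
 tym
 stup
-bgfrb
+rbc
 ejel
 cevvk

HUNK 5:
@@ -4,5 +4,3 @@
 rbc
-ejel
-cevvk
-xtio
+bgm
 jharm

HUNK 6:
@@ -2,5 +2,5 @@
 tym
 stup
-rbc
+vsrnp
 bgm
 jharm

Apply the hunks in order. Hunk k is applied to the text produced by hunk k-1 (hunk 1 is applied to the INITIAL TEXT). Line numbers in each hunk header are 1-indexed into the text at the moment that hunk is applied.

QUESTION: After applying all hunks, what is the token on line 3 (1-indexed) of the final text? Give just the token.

Hunk 1: at line 1 remove [hsf] add [qzy,tjo] -> 8 lines: alcw qzy tjo era drmno cevvk xtio jharm
Hunk 2: at line 2 remove [tjo,era,drmno] add [stup,bgfrb,ejel] -> 8 lines: alcw qzy stup bgfrb ejel cevvk xtio jharm
Hunk 3: at line 1 remove [qzy] add [tym] -> 8 lines: alcw tym stup bgfrb ejel cevvk xtio jharm
Hunk 4: at line 2 remove [bgfrb] add [rbc] -> 8 lines: alcw tym stup rbc ejel cevvk xtio jharm
Hunk 5: at line 4 remove [ejel,cevvk,xtio] add [bgm] -> 6 lines: alcw tym stup rbc bgm jharm
Hunk 6: at line 2 remove [rbc] add [vsrnp] -> 6 lines: alcw tym stup vsrnp bgm jharm
Final line 3: stup

Answer: stup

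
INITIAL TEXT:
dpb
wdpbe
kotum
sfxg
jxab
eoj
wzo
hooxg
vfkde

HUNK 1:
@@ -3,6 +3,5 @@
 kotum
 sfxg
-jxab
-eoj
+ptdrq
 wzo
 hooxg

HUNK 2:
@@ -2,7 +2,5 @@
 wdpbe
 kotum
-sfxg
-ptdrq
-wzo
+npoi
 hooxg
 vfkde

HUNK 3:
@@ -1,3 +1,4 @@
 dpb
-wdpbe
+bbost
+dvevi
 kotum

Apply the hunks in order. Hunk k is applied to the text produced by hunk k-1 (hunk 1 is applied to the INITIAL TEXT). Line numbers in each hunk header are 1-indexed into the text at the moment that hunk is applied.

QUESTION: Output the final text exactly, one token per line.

Answer: dpb
bbost
dvevi
kotum
npoi
hooxg
vfkde

Derivation:
Hunk 1: at line 3 remove [jxab,eoj] add [ptdrq] -> 8 lines: dpb wdpbe kotum sfxg ptdrq wzo hooxg vfkde
Hunk 2: at line 2 remove [sfxg,ptdrq,wzo] add [npoi] -> 6 lines: dpb wdpbe kotum npoi hooxg vfkde
Hunk 3: at line 1 remove [wdpbe] add [bbost,dvevi] -> 7 lines: dpb bbost dvevi kotum npoi hooxg vfkde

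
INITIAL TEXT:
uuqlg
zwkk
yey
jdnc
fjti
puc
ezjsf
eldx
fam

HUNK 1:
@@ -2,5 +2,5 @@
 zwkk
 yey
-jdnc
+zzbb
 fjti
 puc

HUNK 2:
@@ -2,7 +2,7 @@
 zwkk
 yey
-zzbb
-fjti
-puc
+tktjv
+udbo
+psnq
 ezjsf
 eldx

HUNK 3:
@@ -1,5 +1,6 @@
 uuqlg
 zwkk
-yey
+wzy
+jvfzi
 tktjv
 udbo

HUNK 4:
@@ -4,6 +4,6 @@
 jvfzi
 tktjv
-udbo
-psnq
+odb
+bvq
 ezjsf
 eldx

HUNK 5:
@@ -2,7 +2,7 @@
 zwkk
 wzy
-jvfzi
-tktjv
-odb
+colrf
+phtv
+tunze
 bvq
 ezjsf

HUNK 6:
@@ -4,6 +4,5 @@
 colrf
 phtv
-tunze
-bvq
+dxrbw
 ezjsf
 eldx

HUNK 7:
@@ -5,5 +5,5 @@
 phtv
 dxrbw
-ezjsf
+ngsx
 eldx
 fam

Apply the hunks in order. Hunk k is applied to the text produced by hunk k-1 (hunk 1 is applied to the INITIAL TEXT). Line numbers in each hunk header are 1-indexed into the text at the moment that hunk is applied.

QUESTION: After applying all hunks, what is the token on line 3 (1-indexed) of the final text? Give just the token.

Answer: wzy

Derivation:
Hunk 1: at line 2 remove [jdnc] add [zzbb] -> 9 lines: uuqlg zwkk yey zzbb fjti puc ezjsf eldx fam
Hunk 2: at line 2 remove [zzbb,fjti,puc] add [tktjv,udbo,psnq] -> 9 lines: uuqlg zwkk yey tktjv udbo psnq ezjsf eldx fam
Hunk 3: at line 1 remove [yey] add [wzy,jvfzi] -> 10 lines: uuqlg zwkk wzy jvfzi tktjv udbo psnq ezjsf eldx fam
Hunk 4: at line 4 remove [udbo,psnq] add [odb,bvq] -> 10 lines: uuqlg zwkk wzy jvfzi tktjv odb bvq ezjsf eldx fam
Hunk 5: at line 2 remove [jvfzi,tktjv,odb] add [colrf,phtv,tunze] -> 10 lines: uuqlg zwkk wzy colrf phtv tunze bvq ezjsf eldx fam
Hunk 6: at line 4 remove [tunze,bvq] add [dxrbw] -> 9 lines: uuqlg zwkk wzy colrf phtv dxrbw ezjsf eldx fam
Hunk 7: at line 5 remove [ezjsf] add [ngsx] -> 9 lines: uuqlg zwkk wzy colrf phtv dxrbw ngsx eldx fam
Final line 3: wzy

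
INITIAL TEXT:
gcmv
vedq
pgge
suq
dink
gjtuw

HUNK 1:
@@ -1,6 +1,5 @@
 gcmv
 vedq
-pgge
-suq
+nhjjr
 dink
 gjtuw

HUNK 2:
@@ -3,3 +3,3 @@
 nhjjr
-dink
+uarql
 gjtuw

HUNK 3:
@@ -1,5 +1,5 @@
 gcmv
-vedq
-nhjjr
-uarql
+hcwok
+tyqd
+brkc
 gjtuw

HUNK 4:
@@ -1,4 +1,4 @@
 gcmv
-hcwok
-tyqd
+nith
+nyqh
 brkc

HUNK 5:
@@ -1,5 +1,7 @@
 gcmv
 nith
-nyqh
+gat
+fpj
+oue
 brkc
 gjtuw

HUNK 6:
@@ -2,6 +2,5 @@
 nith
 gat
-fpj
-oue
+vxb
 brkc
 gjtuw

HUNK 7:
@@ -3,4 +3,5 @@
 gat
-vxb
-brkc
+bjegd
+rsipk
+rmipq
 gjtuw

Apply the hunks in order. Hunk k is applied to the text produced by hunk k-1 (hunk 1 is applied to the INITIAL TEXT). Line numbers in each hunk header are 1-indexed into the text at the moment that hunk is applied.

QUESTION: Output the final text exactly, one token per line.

Hunk 1: at line 1 remove [pgge,suq] add [nhjjr] -> 5 lines: gcmv vedq nhjjr dink gjtuw
Hunk 2: at line 3 remove [dink] add [uarql] -> 5 lines: gcmv vedq nhjjr uarql gjtuw
Hunk 3: at line 1 remove [vedq,nhjjr,uarql] add [hcwok,tyqd,brkc] -> 5 lines: gcmv hcwok tyqd brkc gjtuw
Hunk 4: at line 1 remove [hcwok,tyqd] add [nith,nyqh] -> 5 lines: gcmv nith nyqh brkc gjtuw
Hunk 5: at line 1 remove [nyqh] add [gat,fpj,oue] -> 7 lines: gcmv nith gat fpj oue brkc gjtuw
Hunk 6: at line 2 remove [fpj,oue] add [vxb] -> 6 lines: gcmv nith gat vxb brkc gjtuw
Hunk 7: at line 3 remove [vxb,brkc] add [bjegd,rsipk,rmipq] -> 7 lines: gcmv nith gat bjegd rsipk rmipq gjtuw

Answer: gcmv
nith
gat
bjegd
rsipk
rmipq
gjtuw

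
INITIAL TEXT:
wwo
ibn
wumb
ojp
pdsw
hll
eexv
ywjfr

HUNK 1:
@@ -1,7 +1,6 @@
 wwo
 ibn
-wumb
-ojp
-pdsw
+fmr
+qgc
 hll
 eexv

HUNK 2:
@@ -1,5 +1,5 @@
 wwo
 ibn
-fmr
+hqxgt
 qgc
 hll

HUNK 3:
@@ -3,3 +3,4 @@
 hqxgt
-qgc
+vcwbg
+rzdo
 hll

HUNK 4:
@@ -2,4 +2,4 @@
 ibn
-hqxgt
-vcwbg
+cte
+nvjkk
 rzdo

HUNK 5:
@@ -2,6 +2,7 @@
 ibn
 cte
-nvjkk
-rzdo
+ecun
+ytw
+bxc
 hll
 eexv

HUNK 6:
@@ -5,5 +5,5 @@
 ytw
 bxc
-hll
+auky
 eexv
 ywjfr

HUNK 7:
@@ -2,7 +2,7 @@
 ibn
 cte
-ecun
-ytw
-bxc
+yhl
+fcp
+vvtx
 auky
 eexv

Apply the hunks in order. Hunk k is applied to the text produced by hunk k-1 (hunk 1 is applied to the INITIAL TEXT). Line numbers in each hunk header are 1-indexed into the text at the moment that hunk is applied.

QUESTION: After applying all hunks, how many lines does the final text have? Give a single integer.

Hunk 1: at line 1 remove [wumb,ojp,pdsw] add [fmr,qgc] -> 7 lines: wwo ibn fmr qgc hll eexv ywjfr
Hunk 2: at line 1 remove [fmr] add [hqxgt] -> 7 lines: wwo ibn hqxgt qgc hll eexv ywjfr
Hunk 3: at line 3 remove [qgc] add [vcwbg,rzdo] -> 8 lines: wwo ibn hqxgt vcwbg rzdo hll eexv ywjfr
Hunk 4: at line 2 remove [hqxgt,vcwbg] add [cte,nvjkk] -> 8 lines: wwo ibn cte nvjkk rzdo hll eexv ywjfr
Hunk 5: at line 2 remove [nvjkk,rzdo] add [ecun,ytw,bxc] -> 9 lines: wwo ibn cte ecun ytw bxc hll eexv ywjfr
Hunk 6: at line 5 remove [hll] add [auky] -> 9 lines: wwo ibn cte ecun ytw bxc auky eexv ywjfr
Hunk 7: at line 2 remove [ecun,ytw,bxc] add [yhl,fcp,vvtx] -> 9 lines: wwo ibn cte yhl fcp vvtx auky eexv ywjfr
Final line count: 9

Answer: 9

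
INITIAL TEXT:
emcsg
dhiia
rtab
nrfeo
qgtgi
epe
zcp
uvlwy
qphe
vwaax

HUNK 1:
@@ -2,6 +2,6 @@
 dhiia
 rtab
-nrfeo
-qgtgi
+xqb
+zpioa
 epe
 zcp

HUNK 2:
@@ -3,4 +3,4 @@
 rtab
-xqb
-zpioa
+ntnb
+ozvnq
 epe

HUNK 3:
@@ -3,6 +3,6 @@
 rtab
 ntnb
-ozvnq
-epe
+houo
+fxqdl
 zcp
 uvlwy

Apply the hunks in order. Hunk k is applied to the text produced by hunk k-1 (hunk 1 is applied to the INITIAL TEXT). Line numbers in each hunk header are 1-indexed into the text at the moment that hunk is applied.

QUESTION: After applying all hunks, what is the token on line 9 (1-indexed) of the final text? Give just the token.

Answer: qphe

Derivation:
Hunk 1: at line 2 remove [nrfeo,qgtgi] add [xqb,zpioa] -> 10 lines: emcsg dhiia rtab xqb zpioa epe zcp uvlwy qphe vwaax
Hunk 2: at line 3 remove [xqb,zpioa] add [ntnb,ozvnq] -> 10 lines: emcsg dhiia rtab ntnb ozvnq epe zcp uvlwy qphe vwaax
Hunk 3: at line 3 remove [ozvnq,epe] add [houo,fxqdl] -> 10 lines: emcsg dhiia rtab ntnb houo fxqdl zcp uvlwy qphe vwaax
Final line 9: qphe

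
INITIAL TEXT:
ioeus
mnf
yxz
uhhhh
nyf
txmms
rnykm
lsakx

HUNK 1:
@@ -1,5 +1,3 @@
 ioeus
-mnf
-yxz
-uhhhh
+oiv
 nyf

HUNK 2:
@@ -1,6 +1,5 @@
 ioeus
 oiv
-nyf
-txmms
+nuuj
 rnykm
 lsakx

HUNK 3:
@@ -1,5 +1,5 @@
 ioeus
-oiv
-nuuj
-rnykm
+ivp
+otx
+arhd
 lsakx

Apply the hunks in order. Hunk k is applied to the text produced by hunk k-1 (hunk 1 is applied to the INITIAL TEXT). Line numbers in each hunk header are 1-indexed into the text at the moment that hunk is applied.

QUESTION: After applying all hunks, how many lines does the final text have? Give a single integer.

Hunk 1: at line 1 remove [mnf,yxz,uhhhh] add [oiv] -> 6 lines: ioeus oiv nyf txmms rnykm lsakx
Hunk 2: at line 1 remove [nyf,txmms] add [nuuj] -> 5 lines: ioeus oiv nuuj rnykm lsakx
Hunk 3: at line 1 remove [oiv,nuuj,rnykm] add [ivp,otx,arhd] -> 5 lines: ioeus ivp otx arhd lsakx
Final line count: 5

Answer: 5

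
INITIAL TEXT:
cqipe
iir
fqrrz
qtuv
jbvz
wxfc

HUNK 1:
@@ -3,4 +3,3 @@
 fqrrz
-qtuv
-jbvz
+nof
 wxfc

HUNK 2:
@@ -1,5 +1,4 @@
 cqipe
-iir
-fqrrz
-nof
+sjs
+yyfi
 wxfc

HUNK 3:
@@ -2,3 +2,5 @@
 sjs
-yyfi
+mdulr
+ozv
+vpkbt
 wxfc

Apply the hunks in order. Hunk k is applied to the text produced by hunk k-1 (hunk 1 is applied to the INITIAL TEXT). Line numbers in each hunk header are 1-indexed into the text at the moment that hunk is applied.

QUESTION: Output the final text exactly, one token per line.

Hunk 1: at line 3 remove [qtuv,jbvz] add [nof] -> 5 lines: cqipe iir fqrrz nof wxfc
Hunk 2: at line 1 remove [iir,fqrrz,nof] add [sjs,yyfi] -> 4 lines: cqipe sjs yyfi wxfc
Hunk 3: at line 2 remove [yyfi] add [mdulr,ozv,vpkbt] -> 6 lines: cqipe sjs mdulr ozv vpkbt wxfc

Answer: cqipe
sjs
mdulr
ozv
vpkbt
wxfc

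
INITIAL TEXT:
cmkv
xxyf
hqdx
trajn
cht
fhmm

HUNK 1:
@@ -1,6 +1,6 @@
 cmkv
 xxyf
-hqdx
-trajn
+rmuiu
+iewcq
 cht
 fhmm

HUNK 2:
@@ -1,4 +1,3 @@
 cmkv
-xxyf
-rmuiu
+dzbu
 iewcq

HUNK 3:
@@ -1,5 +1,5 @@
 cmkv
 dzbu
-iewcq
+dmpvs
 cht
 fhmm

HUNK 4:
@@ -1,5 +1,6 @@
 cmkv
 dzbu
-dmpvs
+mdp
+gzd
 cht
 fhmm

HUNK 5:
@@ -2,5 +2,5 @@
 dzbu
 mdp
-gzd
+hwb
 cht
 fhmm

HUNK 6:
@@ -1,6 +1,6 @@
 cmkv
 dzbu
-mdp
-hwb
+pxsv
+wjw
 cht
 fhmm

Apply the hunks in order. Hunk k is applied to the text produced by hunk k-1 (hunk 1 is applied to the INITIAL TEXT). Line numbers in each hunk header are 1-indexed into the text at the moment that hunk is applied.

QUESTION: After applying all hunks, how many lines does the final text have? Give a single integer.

Hunk 1: at line 1 remove [hqdx,trajn] add [rmuiu,iewcq] -> 6 lines: cmkv xxyf rmuiu iewcq cht fhmm
Hunk 2: at line 1 remove [xxyf,rmuiu] add [dzbu] -> 5 lines: cmkv dzbu iewcq cht fhmm
Hunk 3: at line 1 remove [iewcq] add [dmpvs] -> 5 lines: cmkv dzbu dmpvs cht fhmm
Hunk 4: at line 1 remove [dmpvs] add [mdp,gzd] -> 6 lines: cmkv dzbu mdp gzd cht fhmm
Hunk 5: at line 2 remove [gzd] add [hwb] -> 6 lines: cmkv dzbu mdp hwb cht fhmm
Hunk 6: at line 1 remove [mdp,hwb] add [pxsv,wjw] -> 6 lines: cmkv dzbu pxsv wjw cht fhmm
Final line count: 6

Answer: 6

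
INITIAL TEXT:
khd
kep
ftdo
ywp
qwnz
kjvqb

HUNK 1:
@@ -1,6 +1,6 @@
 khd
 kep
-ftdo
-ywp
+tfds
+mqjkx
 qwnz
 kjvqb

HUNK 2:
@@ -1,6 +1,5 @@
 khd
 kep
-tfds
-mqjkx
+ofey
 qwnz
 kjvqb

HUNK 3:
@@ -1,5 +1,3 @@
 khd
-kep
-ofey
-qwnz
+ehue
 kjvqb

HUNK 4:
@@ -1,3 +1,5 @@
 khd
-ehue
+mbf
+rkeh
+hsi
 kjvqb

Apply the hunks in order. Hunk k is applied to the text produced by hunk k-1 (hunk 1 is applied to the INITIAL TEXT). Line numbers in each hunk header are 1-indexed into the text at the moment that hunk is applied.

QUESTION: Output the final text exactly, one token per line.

Hunk 1: at line 1 remove [ftdo,ywp] add [tfds,mqjkx] -> 6 lines: khd kep tfds mqjkx qwnz kjvqb
Hunk 2: at line 1 remove [tfds,mqjkx] add [ofey] -> 5 lines: khd kep ofey qwnz kjvqb
Hunk 3: at line 1 remove [kep,ofey,qwnz] add [ehue] -> 3 lines: khd ehue kjvqb
Hunk 4: at line 1 remove [ehue] add [mbf,rkeh,hsi] -> 5 lines: khd mbf rkeh hsi kjvqb

Answer: khd
mbf
rkeh
hsi
kjvqb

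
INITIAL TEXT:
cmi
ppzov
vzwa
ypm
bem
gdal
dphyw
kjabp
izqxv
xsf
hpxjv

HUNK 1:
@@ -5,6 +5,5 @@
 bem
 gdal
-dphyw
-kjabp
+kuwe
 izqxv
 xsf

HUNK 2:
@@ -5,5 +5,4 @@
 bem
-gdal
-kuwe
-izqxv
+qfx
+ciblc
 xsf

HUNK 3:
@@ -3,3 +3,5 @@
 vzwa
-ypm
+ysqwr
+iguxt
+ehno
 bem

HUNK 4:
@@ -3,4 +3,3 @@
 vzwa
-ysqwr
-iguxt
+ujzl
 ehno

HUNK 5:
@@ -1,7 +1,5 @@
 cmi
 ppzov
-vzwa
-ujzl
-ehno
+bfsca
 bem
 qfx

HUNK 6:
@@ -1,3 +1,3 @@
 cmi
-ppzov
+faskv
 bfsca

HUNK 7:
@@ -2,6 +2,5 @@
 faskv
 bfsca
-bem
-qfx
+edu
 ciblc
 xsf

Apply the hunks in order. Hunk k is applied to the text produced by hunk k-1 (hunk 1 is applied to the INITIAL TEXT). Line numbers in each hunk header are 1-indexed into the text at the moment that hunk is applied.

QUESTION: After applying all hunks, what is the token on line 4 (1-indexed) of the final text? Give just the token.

Answer: edu

Derivation:
Hunk 1: at line 5 remove [dphyw,kjabp] add [kuwe] -> 10 lines: cmi ppzov vzwa ypm bem gdal kuwe izqxv xsf hpxjv
Hunk 2: at line 5 remove [gdal,kuwe,izqxv] add [qfx,ciblc] -> 9 lines: cmi ppzov vzwa ypm bem qfx ciblc xsf hpxjv
Hunk 3: at line 3 remove [ypm] add [ysqwr,iguxt,ehno] -> 11 lines: cmi ppzov vzwa ysqwr iguxt ehno bem qfx ciblc xsf hpxjv
Hunk 4: at line 3 remove [ysqwr,iguxt] add [ujzl] -> 10 lines: cmi ppzov vzwa ujzl ehno bem qfx ciblc xsf hpxjv
Hunk 5: at line 1 remove [vzwa,ujzl,ehno] add [bfsca] -> 8 lines: cmi ppzov bfsca bem qfx ciblc xsf hpxjv
Hunk 6: at line 1 remove [ppzov] add [faskv] -> 8 lines: cmi faskv bfsca bem qfx ciblc xsf hpxjv
Hunk 7: at line 2 remove [bem,qfx] add [edu] -> 7 lines: cmi faskv bfsca edu ciblc xsf hpxjv
Final line 4: edu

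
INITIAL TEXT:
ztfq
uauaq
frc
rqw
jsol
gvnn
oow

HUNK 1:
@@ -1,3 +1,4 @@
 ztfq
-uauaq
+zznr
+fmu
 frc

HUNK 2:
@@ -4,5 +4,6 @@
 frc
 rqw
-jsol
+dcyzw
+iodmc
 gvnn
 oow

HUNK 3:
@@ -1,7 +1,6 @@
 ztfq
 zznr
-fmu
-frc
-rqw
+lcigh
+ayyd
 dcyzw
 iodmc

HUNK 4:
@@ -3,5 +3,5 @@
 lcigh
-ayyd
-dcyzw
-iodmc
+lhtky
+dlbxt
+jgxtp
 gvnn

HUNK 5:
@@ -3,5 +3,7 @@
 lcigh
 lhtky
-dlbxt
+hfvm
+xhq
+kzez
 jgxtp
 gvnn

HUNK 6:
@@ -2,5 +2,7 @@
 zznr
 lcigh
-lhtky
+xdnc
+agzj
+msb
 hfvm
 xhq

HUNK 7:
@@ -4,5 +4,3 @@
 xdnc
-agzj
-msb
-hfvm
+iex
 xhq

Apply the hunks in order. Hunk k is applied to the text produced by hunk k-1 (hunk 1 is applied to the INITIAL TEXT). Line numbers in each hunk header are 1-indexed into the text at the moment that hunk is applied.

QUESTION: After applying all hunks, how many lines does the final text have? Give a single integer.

Answer: 10

Derivation:
Hunk 1: at line 1 remove [uauaq] add [zznr,fmu] -> 8 lines: ztfq zznr fmu frc rqw jsol gvnn oow
Hunk 2: at line 4 remove [jsol] add [dcyzw,iodmc] -> 9 lines: ztfq zznr fmu frc rqw dcyzw iodmc gvnn oow
Hunk 3: at line 1 remove [fmu,frc,rqw] add [lcigh,ayyd] -> 8 lines: ztfq zznr lcigh ayyd dcyzw iodmc gvnn oow
Hunk 4: at line 3 remove [ayyd,dcyzw,iodmc] add [lhtky,dlbxt,jgxtp] -> 8 lines: ztfq zznr lcigh lhtky dlbxt jgxtp gvnn oow
Hunk 5: at line 3 remove [dlbxt] add [hfvm,xhq,kzez] -> 10 lines: ztfq zznr lcigh lhtky hfvm xhq kzez jgxtp gvnn oow
Hunk 6: at line 2 remove [lhtky] add [xdnc,agzj,msb] -> 12 lines: ztfq zznr lcigh xdnc agzj msb hfvm xhq kzez jgxtp gvnn oow
Hunk 7: at line 4 remove [agzj,msb,hfvm] add [iex] -> 10 lines: ztfq zznr lcigh xdnc iex xhq kzez jgxtp gvnn oow
Final line count: 10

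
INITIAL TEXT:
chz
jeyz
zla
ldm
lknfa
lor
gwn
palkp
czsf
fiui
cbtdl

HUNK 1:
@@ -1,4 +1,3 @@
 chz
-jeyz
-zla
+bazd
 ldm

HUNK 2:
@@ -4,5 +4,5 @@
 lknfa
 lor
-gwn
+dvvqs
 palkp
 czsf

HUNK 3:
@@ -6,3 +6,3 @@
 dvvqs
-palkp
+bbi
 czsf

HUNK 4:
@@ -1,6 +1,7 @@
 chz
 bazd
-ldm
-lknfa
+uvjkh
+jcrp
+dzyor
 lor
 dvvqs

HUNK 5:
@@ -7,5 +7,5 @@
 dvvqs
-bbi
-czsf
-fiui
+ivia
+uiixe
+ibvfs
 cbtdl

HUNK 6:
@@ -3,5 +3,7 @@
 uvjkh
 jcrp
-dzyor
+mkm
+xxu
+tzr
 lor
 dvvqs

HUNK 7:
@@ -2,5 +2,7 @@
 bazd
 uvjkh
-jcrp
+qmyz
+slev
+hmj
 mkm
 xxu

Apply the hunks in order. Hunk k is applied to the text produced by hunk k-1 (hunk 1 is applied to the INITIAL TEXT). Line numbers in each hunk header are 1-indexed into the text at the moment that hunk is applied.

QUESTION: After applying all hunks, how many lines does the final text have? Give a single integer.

Answer: 15

Derivation:
Hunk 1: at line 1 remove [jeyz,zla] add [bazd] -> 10 lines: chz bazd ldm lknfa lor gwn palkp czsf fiui cbtdl
Hunk 2: at line 4 remove [gwn] add [dvvqs] -> 10 lines: chz bazd ldm lknfa lor dvvqs palkp czsf fiui cbtdl
Hunk 3: at line 6 remove [palkp] add [bbi] -> 10 lines: chz bazd ldm lknfa lor dvvqs bbi czsf fiui cbtdl
Hunk 4: at line 1 remove [ldm,lknfa] add [uvjkh,jcrp,dzyor] -> 11 lines: chz bazd uvjkh jcrp dzyor lor dvvqs bbi czsf fiui cbtdl
Hunk 5: at line 7 remove [bbi,czsf,fiui] add [ivia,uiixe,ibvfs] -> 11 lines: chz bazd uvjkh jcrp dzyor lor dvvqs ivia uiixe ibvfs cbtdl
Hunk 6: at line 3 remove [dzyor] add [mkm,xxu,tzr] -> 13 lines: chz bazd uvjkh jcrp mkm xxu tzr lor dvvqs ivia uiixe ibvfs cbtdl
Hunk 7: at line 2 remove [jcrp] add [qmyz,slev,hmj] -> 15 lines: chz bazd uvjkh qmyz slev hmj mkm xxu tzr lor dvvqs ivia uiixe ibvfs cbtdl
Final line count: 15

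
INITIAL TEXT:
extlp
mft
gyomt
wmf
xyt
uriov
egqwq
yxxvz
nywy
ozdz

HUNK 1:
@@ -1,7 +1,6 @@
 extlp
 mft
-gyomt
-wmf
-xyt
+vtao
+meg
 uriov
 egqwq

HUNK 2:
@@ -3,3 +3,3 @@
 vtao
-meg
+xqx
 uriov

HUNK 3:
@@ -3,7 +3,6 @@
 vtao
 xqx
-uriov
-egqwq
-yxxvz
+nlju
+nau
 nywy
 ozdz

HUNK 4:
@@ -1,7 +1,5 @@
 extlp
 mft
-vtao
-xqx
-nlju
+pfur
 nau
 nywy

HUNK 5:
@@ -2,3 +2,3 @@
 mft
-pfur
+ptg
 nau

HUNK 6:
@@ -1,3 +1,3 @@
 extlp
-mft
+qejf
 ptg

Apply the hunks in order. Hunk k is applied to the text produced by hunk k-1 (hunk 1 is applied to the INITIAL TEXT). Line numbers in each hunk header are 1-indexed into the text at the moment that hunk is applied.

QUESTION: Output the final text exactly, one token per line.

Hunk 1: at line 1 remove [gyomt,wmf,xyt] add [vtao,meg] -> 9 lines: extlp mft vtao meg uriov egqwq yxxvz nywy ozdz
Hunk 2: at line 3 remove [meg] add [xqx] -> 9 lines: extlp mft vtao xqx uriov egqwq yxxvz nywy ozdz
Hunk 3: at line 3 remove [uriov,egqwq,yxxvz] add [nlju,nau] -> 8 lines: extlp mft vtao xqx nlju nau nywy ozdz
Hunk 4: at line 1 remove [vtao,xqx,nlju] add [pfur] -> 6 lines: extlp mft pfur nau nywy ozdz
Hunk 5: at line 2 remove [pfur] add [ptg] -> 6 lines: extlp mft ptg nau nywy ozdz
Hunk 6: at line 1 remove [mft] add [qejf] -> 6 lines: extlp qejf ptg nau nywy ozdz

Answer: extlp
qejf
ptg
nau
nywy
ozdz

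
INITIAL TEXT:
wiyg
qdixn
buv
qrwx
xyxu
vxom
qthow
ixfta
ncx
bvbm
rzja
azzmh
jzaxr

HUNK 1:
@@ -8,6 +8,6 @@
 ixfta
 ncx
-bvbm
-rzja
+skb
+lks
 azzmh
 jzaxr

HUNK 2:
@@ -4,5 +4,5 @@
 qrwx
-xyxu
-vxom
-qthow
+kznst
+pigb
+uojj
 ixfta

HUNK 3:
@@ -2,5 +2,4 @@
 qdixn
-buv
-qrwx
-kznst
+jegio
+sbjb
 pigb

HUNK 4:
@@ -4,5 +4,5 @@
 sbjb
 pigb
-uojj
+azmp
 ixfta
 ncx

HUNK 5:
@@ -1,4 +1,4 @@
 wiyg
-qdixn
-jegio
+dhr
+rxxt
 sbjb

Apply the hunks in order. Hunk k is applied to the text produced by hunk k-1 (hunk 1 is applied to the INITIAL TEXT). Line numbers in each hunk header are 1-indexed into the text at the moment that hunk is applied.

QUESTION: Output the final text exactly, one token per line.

Hunk 1: at line 8 remove [bvbm,rzja] add [skb,lks] -> 13 lines: wiyg qdixn buv qrwx xyxu vxom qthow ixfta ncx skb lks azzmh jzaxr
Hunk 2: at line 4 remove [xyxu,vxom,qthow] add [kznst,pigb,uojj] -> 13 lines: wiyg qdixn buv qrwx kznst pigb uojj ixfta ncx skb lks azzmh jzaxr
Hunk 3: at line 2 remove [buv,qrwx,kznst] add [jegio,sbjb] -> 12 lines: wiyg qdixn jegio sbjb pigb uojj ixfta ncx skb lks azzmh jzaxr
Hunk 4: at line 4 remove [uojj] add [azmp] -> 12 lines: wiyg qdixn jegio sbjb pigb azmp ixfta ncx skb lks azzmh jzaxr
Hunk 5: at line 1 remove [qdixn,jegio] add [dhr,rxxt] -> 12 lines: wiyg dhr rxxt sbjb pigb azmp ixfta ncx skb lks azzmh jzaxr

Answer: wiyg
dhr
rxxt
sbjb
pigb
azmp
ixfta
ncx
skb
lks
azzmh
jzaxr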